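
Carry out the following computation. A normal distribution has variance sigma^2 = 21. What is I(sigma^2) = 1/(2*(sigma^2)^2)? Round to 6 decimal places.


Fisher information for variance: I(sigma^2) = 1/(2*sigma^4).
sigma^2 = 21, so sigma^4 = 441.
I = 1/(2*441) = 1/882 = 0.001134

0.001134


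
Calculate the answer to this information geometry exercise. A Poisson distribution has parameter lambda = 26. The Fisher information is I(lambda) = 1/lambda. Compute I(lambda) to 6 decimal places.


Fisher information for Poisson: I(lambda) = 1/lambda.
lambda = 26.
I(lambda) = 1/26 = 0.038462

0.038462


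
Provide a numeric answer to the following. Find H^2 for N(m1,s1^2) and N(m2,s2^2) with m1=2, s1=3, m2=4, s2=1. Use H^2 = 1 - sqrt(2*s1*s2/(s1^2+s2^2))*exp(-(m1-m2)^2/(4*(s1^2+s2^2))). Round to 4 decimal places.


Squared Hellinger distance for Gaussians:
H^2 = 1 - sqrt(2*s1*s2/(s1^2+s2^2)) * exp(-(m1-m2)^2/(4*(s1^2+s2^2))).
s1^2 = 9, s2^2 = 1, s1^2+s2^2 = 10.
sqrt(2*3*1/(10)) = 0.774597.
(m1-m2)^2 = (-2)^2 = 4.
exp(-4/(4*10)) = exp(-0.1) = 0.904837.
H^2 = 1 - 0.774597*0.904837 = 0.2991

0.2991


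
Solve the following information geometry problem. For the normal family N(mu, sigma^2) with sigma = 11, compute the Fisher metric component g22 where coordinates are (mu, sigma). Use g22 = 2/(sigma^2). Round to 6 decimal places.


For the 2-parameter normal family, the Fisher metric has:
  g11 = 1/sigma^2, g22 = 2/sigma^2.
sigma = 11, sigma^2 = 121.
g22 = 0.016529

0.016529


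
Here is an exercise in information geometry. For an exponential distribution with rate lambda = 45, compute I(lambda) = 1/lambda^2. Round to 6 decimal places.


Fisher information for exponential: I(lambda) = 1/lambda^2.
lambda = 45, lambda^2 = 2025.
I = 1/2025 = 0.000494

0.000494


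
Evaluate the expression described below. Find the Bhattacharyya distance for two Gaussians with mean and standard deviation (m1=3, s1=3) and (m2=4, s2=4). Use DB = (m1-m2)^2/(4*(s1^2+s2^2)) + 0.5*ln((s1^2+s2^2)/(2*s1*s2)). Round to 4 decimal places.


Bhattacharyya distance between two Gaussians:
DB = (m1-m2)^2/(4*(s1^2+s2^2)) + (1/2)*ln((s1^2+s2^2)/(2*s1*s2)).
(m1-m2)^2 = (-1)^2 = 1.
s1^2+s2^2 = 9 + 16 = 25.
term1 = 1/100 = 0.01.
term2 = 0.5*ln(25/24.0) = 0.020411.
DB = 0.01 + 0.020411 = 0.0304

0.0304


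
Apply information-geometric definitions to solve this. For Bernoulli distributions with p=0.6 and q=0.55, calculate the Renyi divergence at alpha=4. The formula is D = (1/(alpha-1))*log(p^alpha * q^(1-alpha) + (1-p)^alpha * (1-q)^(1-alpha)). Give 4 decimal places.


Renyi divergence of order alpha between Bernoulli distributions:
D = (1/(alpha-1))*log(p^alpha * q^(1-alpha) + (1-p)^alpha * (1-q)^(1-alpha)).
alpha = 4, p = 0.6, q = 0.55.
p^alpha * q^(1-alpha) = 0.6^4 * 0.55^-3 = 0.778963.
(1-p)^alpha * (1-q)^(1-alpha) = 0.4^4 * 0.45^-3 = 0.280933.
sum = 0.778963 + 0.280933 = 1.059896.
D = (1/3)*log(1.059896) = 0.0194

0.0194


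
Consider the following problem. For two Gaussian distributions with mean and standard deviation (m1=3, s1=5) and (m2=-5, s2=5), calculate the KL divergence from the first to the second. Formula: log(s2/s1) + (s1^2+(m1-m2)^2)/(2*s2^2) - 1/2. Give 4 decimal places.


KL divergence between normal distributions:
KL = log(s2/s1) + (s1^2 + (m1-m2)^2)/(2*s2^2) - 1/2.
log(5/5) = 0.0.
(5^2 + (3--5)^2)/(2*5^2) = (25 + 64)/50 = 1.78.
KL = 0.0 + 1.78 - 0.5 = 1.2800

1.2800


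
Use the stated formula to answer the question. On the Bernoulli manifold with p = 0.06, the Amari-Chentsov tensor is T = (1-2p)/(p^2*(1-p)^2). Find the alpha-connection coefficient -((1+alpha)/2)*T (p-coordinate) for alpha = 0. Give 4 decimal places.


Skewness (Amari-Chentsov) tensor: T = (1-2p)/(p^2*(1-p)^2).
p = 0.06, 1-2p = 0.88, p^2 = 0.0036, (1-p)^2 = 0.8836.
T = 0.88/(0.0036 * 0.8836) = 276.646044.
In the p-coordinate, Gamma^(alpha) = Gamma^(0) - (alpha/2)*T with Gamma^(0) = (1/2)*g'(p) = -T/2,
so Gamma^(alpha) = -((1+alpha)/2)*T.
alpha = 0, -(1+alpha)/2 = -0.5.
Gamma = -0.5 * 276.646044 = -138.3230

-138.3230


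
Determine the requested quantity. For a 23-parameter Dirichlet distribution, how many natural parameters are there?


Exponential family dimension calculation:
Dirichlet with 23 components has 23 natural parameters.

23


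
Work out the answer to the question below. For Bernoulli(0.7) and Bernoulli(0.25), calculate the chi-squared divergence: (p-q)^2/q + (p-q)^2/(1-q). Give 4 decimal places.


Chi-squared divergence between Bernoulli distributions:
chi^2 = (p-q)^2/q + (p-q)^2/(1-q).
p = 0.7, q = 0.25, p-q = 0.45.
(p-q)^2 = 0.2025.
term1 = 0.2025/0.25 = 0.81.
term2 = 0.2025/0.75 = 0.27.
chi^2 = 0.81 + 0.27 = 1.0800

1.0800


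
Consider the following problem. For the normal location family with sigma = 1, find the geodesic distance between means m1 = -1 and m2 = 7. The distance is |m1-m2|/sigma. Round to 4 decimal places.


On the fixed-variance normal subfamily, geodesic distance = |m1-m2|/sigma.
|-1 - 7| = 8.
sigma = 1.
d = 8/1 = 8.0000

8.0000


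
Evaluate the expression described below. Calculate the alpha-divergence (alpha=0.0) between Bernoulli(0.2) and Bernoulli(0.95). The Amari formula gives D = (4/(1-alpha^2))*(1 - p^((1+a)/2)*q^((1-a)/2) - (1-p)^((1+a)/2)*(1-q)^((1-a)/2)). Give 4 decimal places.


Amari alpha-divergence:
D = (4/(1-alpha^2))*(1 - p^((1+a)/2)*q^((1-a)/2) - (1-p)^((1+a)/2)*(1-q)^((1-a)/2)).
alpha = 0.0, p = 0.2, q = 0.95.
e1 = (1+alpha)/2 = 0.5, e2 = (1-alpha)/2 = 0.5.
t1 = p^e1 * q^e2 = 0.2^0.5 * 0.95^0.5 = 0.43589.
t2 = (1-p)^e1 * (1-q)^e2 = 0.8^0.5 * 0.05^0.5 = 0.2.
4/(1-alpha^2) = 4.0.
D = 4.0*(1 - 0.43589 - 0.2) = 1.4564

1.4564


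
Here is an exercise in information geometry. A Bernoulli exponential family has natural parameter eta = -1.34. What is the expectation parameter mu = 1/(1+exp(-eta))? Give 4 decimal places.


Dual coordinate (expectation parameter) for Bernoulli:
mu = 1/(1+exp(-eta)).
eta = -1.34.
exp(-eta) = exp(1.34) = 3.819044.
mu = 1/(1+3.819044) = 0.2075

0.2075


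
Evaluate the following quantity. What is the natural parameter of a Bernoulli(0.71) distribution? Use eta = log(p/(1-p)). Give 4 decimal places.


Natural parameter for Bernoulli: eta = log(p/(1-p)).
p = 0.71, 1-p = 0.29.
p/(1-p) = 2.448276.
eta = log(2.448276) = 0.8954

0.8954


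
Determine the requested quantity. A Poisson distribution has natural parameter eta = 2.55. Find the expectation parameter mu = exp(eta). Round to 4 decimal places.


Expectation parameter for Poisson exponential family:
mu = exp(eta).
eta = 2.55.
mu = exp(2.55) = 12.8071

12.8071


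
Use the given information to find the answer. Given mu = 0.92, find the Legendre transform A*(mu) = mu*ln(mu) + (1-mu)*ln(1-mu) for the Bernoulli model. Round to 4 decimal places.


Legendre transform for Bernoulli:
A*(mu) = mu*log(mu) + (1-mu)*log(1-mu).
mu = 0.92, 1-mu = 0.08.
mu*log(mu) = 0.92*log(0.92) = -0.076711.
(1-mu)*log(1-mu) = 0.08*log(0.08) = -0.202058.
A* = -0.076711 + -0.202058 = -0.2788

-0.2788


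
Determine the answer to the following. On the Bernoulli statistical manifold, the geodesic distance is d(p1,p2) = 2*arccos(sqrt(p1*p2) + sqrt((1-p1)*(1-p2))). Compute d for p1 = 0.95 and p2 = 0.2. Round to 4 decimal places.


Geodesic distance on Bernoulli manifold:
d(p1,p2) = 2*arccos(sqrt(p1*p2) + sqrt((1-p1)*(1-p2))).
sqrt(p1*p2) = sqrt(0.95*0.2) = 0.43589.
sqrt((1-p1)*(1-p2)) = sqrt(0.05*0.8) = 0.2.
arg = 0.43589 + 0.2 = 0.63589.
d = 2*arccos(0.63589) = 1.7633

1.7633


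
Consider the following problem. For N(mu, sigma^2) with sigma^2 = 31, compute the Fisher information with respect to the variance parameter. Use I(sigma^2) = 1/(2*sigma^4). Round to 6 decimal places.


Fisher information for variance: I(sigma^2) = 1/(2*sigma^4).
sigma^2 = 31, so sigma^4 = 961.
I = 1/(2*961) = 1/1922 = 0.000520

0.000520


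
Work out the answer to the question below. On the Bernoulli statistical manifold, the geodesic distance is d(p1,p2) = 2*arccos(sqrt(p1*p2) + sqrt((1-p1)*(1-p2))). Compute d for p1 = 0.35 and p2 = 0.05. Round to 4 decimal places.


Geodesic distance on Bernoulli manifold:
d(p1,p2) = 2*arccos(sqrt(p1*p2) + sqrt((1-p1)*(1-p2))).
sqrt(p1*p2) = sqrt(0.35*0.05) = 0.132288.
sqrt((1-p1)*(1-p2)) = sqrt(0.65*0.95) = 0.785812.
arg = 0.132288 + 0.785812 = 0.918099.
d = 2*arccos(0.918099) = 0.8151

0.8151


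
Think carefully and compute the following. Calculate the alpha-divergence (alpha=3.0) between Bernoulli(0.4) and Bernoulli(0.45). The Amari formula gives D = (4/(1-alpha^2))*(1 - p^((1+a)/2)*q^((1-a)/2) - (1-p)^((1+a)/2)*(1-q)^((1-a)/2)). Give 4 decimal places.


Amari alpha-divergence:
D = (4/(1-alpha^2))*(1 - p^((1+a)/2)*q^((1-a)/2) - (1-p)^((1+a)/2)*(1-q)^((1-a)/2)).
alpha = 3.0, p = 0.4, q = 0.45.
e1 = (1+alpha)/2 = 2.0, e2 = (1-alpha)/2 = -1.0.
t1 = p^e1 * q^e2 = 0.4^2.0 * 0.45^-1.0 = 0.355556.
t2 = (1-p)^e1 * (1-q)^e2 = 0.6^2.0 * 0.55^-1.0 = 0.654545.
4/(1-alpha^2) = -0.5.
D = -0.5*(1 - 0.355556 - 0.654545) = 0.0051

0.0051


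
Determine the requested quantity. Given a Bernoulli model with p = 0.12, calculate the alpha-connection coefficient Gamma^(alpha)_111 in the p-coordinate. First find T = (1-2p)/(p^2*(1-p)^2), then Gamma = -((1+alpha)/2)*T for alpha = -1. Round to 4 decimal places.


Skewness (Amari-Chentsov) tensor: T = (1-2p)/(p^2*(1-p)^2).
p = 0.12, 1-2p = 0.76, p^2 = 0.0144, (1-p)^2 = 0.7744.
T = 0.76/(0.0144 * 0.7744) = 68.153122.
In the p-coordinate, Gamma^(alpha) = Gamma^(0) - (alpha/2)*T with Gamma^(0) = (1/2)*g'(p) = -T/2,
so Gamma^(alpha) = -((1+alpha)/2)*T.
alpha = -1, -(1+alpha)/2 = 0.0.
Gamma = 0.0 * 68.153122 = 0.0000

0.0000


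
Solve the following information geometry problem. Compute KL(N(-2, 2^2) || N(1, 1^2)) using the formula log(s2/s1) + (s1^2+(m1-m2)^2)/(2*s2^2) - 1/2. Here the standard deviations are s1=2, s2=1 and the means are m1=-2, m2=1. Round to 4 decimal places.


KL divergence between normal distributions:
KL = log(s2/s1) + (s1^2 + (m1-m2)^2)/(2*s2^2) - 1/2.
log(1/2) = -0.693147.
(2^2 + (-2-1)^2)/(2*1^2) = (4 + 9)/2 = 6.5.
KL = -0.693147 + 6.5 - 0.5 = 5.3069

5.3069


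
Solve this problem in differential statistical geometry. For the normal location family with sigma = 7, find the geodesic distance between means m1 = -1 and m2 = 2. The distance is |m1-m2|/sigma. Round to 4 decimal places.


On the fixed-variance normal subfamily, geodesic distance = |m1-m2|/sigma.
|-1 - 2| = 3.
sigma = 7.
d = 3/7 = 0.4286

0.4286


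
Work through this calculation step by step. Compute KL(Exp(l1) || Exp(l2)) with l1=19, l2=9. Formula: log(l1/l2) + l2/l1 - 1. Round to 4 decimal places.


KL divergence for exponential family:
KL = log(l1/l2) + l2/l1 - 1.
log(19/9) = 0.747214.
9/19 = 0.473684.
KL = 0.747214 + 0.473684 - 1 = 0.2209

0.2209


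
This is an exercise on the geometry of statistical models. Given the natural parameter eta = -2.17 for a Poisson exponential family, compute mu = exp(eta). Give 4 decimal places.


Expectation parameter for Poisson exponential family:
mu = exp(eta).
eta = -2.17.
mu = exp(-2.17) = 0.1142

0.1142


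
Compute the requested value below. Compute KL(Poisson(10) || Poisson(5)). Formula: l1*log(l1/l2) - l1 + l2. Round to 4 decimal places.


KL divergence for Poisson:
KL = l1*log(l1/l2) - l1 + l2.
l1 = 10, l2 = 5.
log(10/5) = 0.693147.
l1*log(l1/l2) = 10 * 0.693147 = 6.931472.
KL = 6.931472 - 10 + 5 = 1.9315

1.9315


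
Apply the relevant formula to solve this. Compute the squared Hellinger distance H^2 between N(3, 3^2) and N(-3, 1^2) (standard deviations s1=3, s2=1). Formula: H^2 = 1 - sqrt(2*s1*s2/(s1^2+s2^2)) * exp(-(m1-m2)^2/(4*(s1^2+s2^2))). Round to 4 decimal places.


Squared Hellinger distance for Gaussians:
H^2 = 1 - sqrt(2*s1*s2/(s1^2+s2^2)) * exp(-(m1-m2)^2/(4*(s1^2+s2^2))).
s1^2 = 9, s2^2 = 1, s1^2+s2^2 = 10.
sqrt(2*3*1/(10)) = 0.774597.
(m1-m2)^2 = (6)^2 = 36.
exp(-36/(4*10)) = exp(-0.9) = 0.40657.
H^2 = 1 - 0.774597*0.40657 = 0.6851

0.6851


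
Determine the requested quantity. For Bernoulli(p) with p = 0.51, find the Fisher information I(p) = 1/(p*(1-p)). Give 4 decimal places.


For Bernoulli(p), Fisher information is I(p) = 1/(p*(1-p)).
p = 0.51, 1-p = 0.49.
p*(1-p) = 0.2499.
I(p) = 1/0.2499 = 4.0016

4.0016


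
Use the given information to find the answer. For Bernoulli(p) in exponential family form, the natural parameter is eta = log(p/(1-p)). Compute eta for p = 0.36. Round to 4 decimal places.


Natural parameter for Bernoulli: eta = log(p/(1-p)).
p = 0.36, 1-p = 0.64.
p/(1-p) = 0.5625.
eta = log(0.5625) = -0.5754

-0.5754


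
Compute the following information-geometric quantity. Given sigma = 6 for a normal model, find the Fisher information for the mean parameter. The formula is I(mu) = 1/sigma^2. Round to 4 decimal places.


The Fisher information for the mean of a normal distribution is I(mu) = 1/sigma^2.
sigma = 6, so sigma^2 = 36.
I(mu) = 1/36 = 0.0278

0.0278


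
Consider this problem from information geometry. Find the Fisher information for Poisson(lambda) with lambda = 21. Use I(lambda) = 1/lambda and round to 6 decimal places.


Fisher information for Poisson: I(lambda) = 1/lambda.
lambda = 21.
I(lambda) = 1/21 = 0.047619

0.047619


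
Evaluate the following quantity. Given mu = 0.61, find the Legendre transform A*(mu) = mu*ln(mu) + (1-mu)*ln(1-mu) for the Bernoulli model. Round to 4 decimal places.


Legendre transform for Bernoulli:
A*(mu) = mu*log(mu) + (1-mu)*log(1-mu).
mu = 0.61, 1-mu = 0.39.
mu*log(mu) = 0.61*log(0.61) = -0.301521.
(1-mu)*log(1-mu) = 0.39*log(0.39) = -0.367227.
A* = -0.301521 + -0.367227 = -0.6687

-0.6687


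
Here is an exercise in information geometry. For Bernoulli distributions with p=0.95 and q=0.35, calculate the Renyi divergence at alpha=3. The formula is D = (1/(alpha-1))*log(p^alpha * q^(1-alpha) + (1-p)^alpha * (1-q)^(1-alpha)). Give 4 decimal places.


Renyi divergence of order alpha between Bernoulli distributions:
D = (1/(alpha-1))*log(p^alpha * q^(1-alpha) + (1-p)^alpha * (1-q)^(1-alpha)).
alpha = 3, p = 0.95, q = 0.35.
p^alpha * q^(1-alpha) = 0.95^3 * 0.35^-2 = 6.99898.
(1-p)^alpha * (1-q)^(1-alpha) = 0.05^3 * 0.65^-2 = 0.000296.
sum = 6.99898 + 0.000296 = 6.999275.
D = (1/2)*log(6.999275) = 0.9729

0.9729


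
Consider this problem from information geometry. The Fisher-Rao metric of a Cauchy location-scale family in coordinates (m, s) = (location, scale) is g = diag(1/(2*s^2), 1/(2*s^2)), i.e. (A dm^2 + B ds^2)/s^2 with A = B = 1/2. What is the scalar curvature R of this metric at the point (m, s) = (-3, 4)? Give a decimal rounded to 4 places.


The metric has the form g = (A dm^2 + B ds^2)/s^2 with A = 1/2, B = 1/2.
Substitute u = sqrt(A/B)*m: g = B*(du^2 + ds^2)/s^2, i.e. B times the
Poincare upper half-plane metric, which has constant Gaussian curvature -1.
Scaling a 2D metric by a constant c divides the Gaussian curvature by c,
so K = -1/B = -1/(1/2) = -2.0000 everywhere (the point (m, s) = (-3, 4) is irrelevant:
the curvature is constant).
Scalar curvature in dimension 2: R = 2K = -2/(1/2) = -4.0000.

-4.0000


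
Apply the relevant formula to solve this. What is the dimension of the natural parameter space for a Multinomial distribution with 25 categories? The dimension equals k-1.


Exponential family dimension calculation:
For Multinomial with k=25 categories, dim = k-1 = 24.

24


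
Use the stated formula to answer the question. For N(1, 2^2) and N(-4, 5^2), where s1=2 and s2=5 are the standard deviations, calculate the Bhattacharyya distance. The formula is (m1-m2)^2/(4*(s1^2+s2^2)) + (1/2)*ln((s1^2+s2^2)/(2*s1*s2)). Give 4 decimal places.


Bhattacharyya distance between two Gaussians:
DB = (m1-m2)^2/(4*(s1^2+s2^2)) + (1/2)*ln((s1^2+s2^2)/(2*s1*s2)).
(m1-m2)^2 = (5)^2 = 25.
s1^2+s2^2 = 4 + 25 = 29.
term1 = 25/116 = 0.215517.
term2 = 0.5*ln(29/20.0) = 0.185782.
DB = 0.215517 + 0.185782 = 0.4013

0.4013


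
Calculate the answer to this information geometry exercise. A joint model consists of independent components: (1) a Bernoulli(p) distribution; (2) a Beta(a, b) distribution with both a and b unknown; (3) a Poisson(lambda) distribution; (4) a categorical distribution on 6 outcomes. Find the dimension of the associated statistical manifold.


The dimension of a statistical manifold equals the number of free
(independent) real parameters of the model. For a product of independent
blocks the parameter counts add.
- Bernoulli (p): 1.
- Beta (a, b): 2.
- Poisson (lambda): 1.
- categorical on 6 outcomes (probabilities sum to 1): 6-1 = 5.
Total = 1 + 2 + 1 + 5 = 9.
Dimension = 9

9


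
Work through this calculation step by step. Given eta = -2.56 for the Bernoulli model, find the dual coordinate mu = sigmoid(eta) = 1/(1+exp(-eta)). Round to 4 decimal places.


Dual coordinate (expectation parameter) for Bernoulli:
mu = 1/(1+exp(-eta)).
eta = -2.56.
exp(-eta) = exp(2.56) = 12.935817.
mu = 1/(1+12.935817) = 0.0718

0.0718


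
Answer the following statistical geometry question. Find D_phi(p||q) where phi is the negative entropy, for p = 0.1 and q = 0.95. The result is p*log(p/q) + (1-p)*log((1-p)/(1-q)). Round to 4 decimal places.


Bregman divergence with negative entropy generator:
D = p*log(p/q) + (1-p)*log((1-p)/(1-q)).
p = 0.1, q = 0.95.
p*log(p/q) = 0.1*log(0.1/0.95) = -0.225129.
(1-p)*log((1-p)/(1-q)) = 0.9*log(0.9/0.05) = 2.601335.
D = -0.225129 + 2.601335 = 2.3762

2.3762


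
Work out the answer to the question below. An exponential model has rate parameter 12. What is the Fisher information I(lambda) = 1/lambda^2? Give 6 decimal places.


Fisher information for exponential: I(lambda) = 1/lambda^2.
lambda = 12, lambda^2 = 144.
I = 1/144 = 0.006944

0.006944


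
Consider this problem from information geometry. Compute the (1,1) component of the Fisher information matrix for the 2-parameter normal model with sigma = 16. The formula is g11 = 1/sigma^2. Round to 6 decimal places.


For the 2-parameter normal family, the Fisher metric has:
  g11 = 1/sigma^2, g22 = 2/sigma^2.
sigma = 16, sigma^2 = 256.
g11 = 0.003906

0.003906


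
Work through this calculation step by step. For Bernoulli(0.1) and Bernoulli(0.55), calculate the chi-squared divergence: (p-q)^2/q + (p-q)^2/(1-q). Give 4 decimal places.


Chi-squared divergence between Bernoulli distributions:
chi^2 = (p-q)^2/q + (p-q)^2/(1-q).
p = 0.1, q = 0.55, p-q = -0.45.
(p-q)^2 = 0.2025.
term1 = 0.2025/0.55 = 0.368182.
term2 = 0.2025/0.45 = 0.45.
chi^2 = 0.368182 + 0.45 = 0.8182

0.8182


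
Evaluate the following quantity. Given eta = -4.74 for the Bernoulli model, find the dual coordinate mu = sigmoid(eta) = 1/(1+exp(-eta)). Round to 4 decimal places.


Dual coordinate (expectation parameter) for Bernoulli:
mu = 1/(1+exp(-eta)).
eta = -4.74.
exp(-eta) = exp(4.74) = 114.434202.
mu = 1/(1+114.434202) = 0.0087

0.0087


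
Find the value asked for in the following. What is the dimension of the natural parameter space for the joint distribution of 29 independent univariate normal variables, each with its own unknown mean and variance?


Exponential family dimension calculation:
Each univariate normal has two natural parameters (mu/sigma^2 and -1/(2 sigma^2)).
With 29 independent components, dim = 2 * 29 = 58.

58


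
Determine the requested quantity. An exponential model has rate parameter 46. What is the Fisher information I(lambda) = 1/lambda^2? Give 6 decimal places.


Fisher information for exponential: I(lambda) = 1/lambda^2.
lambda = 46, lambda^2 = 2116.
I = 1/2116 = 0.000473

0.000473


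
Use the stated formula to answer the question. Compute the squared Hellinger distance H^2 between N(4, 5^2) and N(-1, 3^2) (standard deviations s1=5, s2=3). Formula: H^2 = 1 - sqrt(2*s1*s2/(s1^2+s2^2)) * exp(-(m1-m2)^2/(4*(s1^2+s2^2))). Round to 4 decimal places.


Squared Hellinger distance for Gaussians:
H^2 = 1 - sqrt(2*s1*s2/(s1^2+s2^2)) * exp(-(m1-m2)^2/(4*(s1^2+s2^2))).
s1^2 = 25, s2^2 = 9, s1^2+s2^2 = 34.
sqrt(2*5*3/(34)) = 0.939336.
(m1-m2)^2 = (5)^2 = 25.
exp(-25/(4*34)) = exp(-0.183824) = 0.832083.
H^2 = 1 - 0.939336*0.832083 = 0.2184

0.2184


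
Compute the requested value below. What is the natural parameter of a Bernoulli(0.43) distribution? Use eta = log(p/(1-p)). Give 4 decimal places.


Natural parameter for Bernoulli: eta = log(p/(1-p)).
p = 0.43, 1-p = 0.57.
p/(1-p) = 0.754386.
eta = log(0.754386) = -0.2819

-0.2819


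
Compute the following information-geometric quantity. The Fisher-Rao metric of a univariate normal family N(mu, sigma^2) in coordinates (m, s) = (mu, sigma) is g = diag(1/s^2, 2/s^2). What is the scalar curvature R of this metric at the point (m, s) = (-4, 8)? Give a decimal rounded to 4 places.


The metric has the form g = (A dm^2 + B ds^2)/s^2 with A = 1, B = 2.
Substitute u = sqrt(A/B)*m: g = B*(du^2 + ds^2)/s^2, i.e. B times the
Poincare upper half-plane metric, which has constant Gaussian curvature -1.
Scaling a 2D metric by a constant c divides the Gaussian curvature by c,
so K = -1/B = -1/(2) = -0.5000 everywhere (the point (m, s) = (-4, 8) is irrelevant:
the curvature is constant).
Scalar curvature in dimension 2: R = 2K = -2/(2) = -1.0000.

-1.0000


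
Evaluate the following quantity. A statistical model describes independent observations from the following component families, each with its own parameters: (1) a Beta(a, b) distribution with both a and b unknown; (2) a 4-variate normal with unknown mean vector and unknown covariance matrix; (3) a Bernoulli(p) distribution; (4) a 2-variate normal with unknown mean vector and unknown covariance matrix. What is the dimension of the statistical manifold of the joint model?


The dimension of a statistical manifold equals the number of free
(independent) real parameters of the model. For a product of independent
blocks the parameter counts add.
- Beta (a, b): 2.
- 4-variate normal: 4 (mean) + 4*5/2 = 10 (symmetric covariance) = 14.
- Bernoulli (p): 1.
- 2-variate normal: 2 (mean) + 2*3/2 = 3 (symmetric covariance) = 5.
Total = 2 + 14 + 1 + 5 = 22.
Dimension = 22

22


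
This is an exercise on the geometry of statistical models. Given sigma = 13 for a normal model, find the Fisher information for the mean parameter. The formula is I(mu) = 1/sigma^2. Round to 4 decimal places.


The Fisher information for the mean of a normal distribution is I(mu) = 1/sigma^2.
sigma = 13, so sigma^2 = 169.
I(mu) = 1/169 = 0.0059

0.0059


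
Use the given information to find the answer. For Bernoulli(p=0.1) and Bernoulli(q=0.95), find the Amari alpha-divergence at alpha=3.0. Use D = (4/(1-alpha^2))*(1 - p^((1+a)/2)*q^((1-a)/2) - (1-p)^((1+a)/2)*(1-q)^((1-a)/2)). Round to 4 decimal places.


Amari alpha-divergence:
D = (4/(1-alpha^2))*(1 - p^((1+a)/2)*q^((1-a)/2) - (1-p)^((1+a)/2)*(1-q)^((1-a)/2)).
alpha = 3.0, p = 0.1, q = 0.95.
e1 = (1+alpha)/2 = 2.0, e2 = (1-alpha)/2 = -1.0.
t1 = p^e1 * q^e2 = 0.1^2.0 * 0.95^-1.0 = 0.010526.
t2 = (1-p)^e1 * (1-q)^e2 = 0.9^2.0 * 0.05^-1.0 = 16.2.
4/(1-alpha^2) = -0.5.
D = -0.5*(1 - 0.010526 - 16.2) = 7.6053

7.6053


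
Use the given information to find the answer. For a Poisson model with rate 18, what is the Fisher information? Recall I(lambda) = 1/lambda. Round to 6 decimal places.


Fisher information for Poisson: I(lambda) = 1/lambda.
lambda = 18.
I(lambda) = 1/18 = 0.055556

0.055556


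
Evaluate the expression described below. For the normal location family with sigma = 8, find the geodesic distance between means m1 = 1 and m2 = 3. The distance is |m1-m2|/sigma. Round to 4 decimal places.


On the fixed-variance normal subfamily, geodesic distance = |m1-m2|/sigma.
|1 - 3| = 2.
sigma = 8.
d = 2/8 = 0.2500

0.2500


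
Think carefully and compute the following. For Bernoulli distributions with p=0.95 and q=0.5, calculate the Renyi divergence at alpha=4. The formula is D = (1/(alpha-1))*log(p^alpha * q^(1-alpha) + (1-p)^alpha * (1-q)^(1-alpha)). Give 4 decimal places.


Renyi divergence of order alpha between Bernoulli distributions:
D = (1/(alpha-1))*log(p^alpha * q^(1-alpha) + (1-p)^alpha * (1-q)^(1-alpha)).
alpha = 4, p = 0.95, q = 0.5.
p^alpha * q^(1-alpha) = 0.95^4 * 0.5^-3 = 6.51605.
(1-p)^alpha * (1-q)^(1-alpha) = 0.05^4 * 0.5^-3 = 5e-05.
sum = 6.51605 + 5e-05 = 6.5161.
D = (1/3)*log(6.5161) = 0.6248

0.6248


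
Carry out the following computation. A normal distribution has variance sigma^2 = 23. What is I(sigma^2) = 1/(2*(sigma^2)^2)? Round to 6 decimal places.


Fisher information for variance: I(sigma^2) = 1/(2*sigma^4).
sigma^2 = 23, so sigma^4 = 529.
I = 1/(2*529) = 1/1058 = 0.000945

0.000945


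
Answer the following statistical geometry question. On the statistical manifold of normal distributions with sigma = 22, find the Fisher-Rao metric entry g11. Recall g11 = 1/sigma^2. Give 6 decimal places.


For the 2-parameter normal family, the Fisher metric has:
  g11 = 1/sigma^2, g22 = 2/sigma^2.
sigma = 22, sigma^2 = 484.
g11 = 0.002066

0.002066


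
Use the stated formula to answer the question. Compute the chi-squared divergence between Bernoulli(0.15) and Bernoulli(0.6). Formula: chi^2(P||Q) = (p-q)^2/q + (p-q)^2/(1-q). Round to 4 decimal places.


Chi-squared divergence between Bernoulli distributions:
chi^2 = (p-q)^2/q + (p-q)^2/(1-q).
p = 0.15, q = 0.6, p-q = -0.45.
(p-q)^2 = 0.2025.
term1 = 0.2025/0.6 = 0.3375.
term2 = 0.2025/0.4 = 0.50625.
chi^2 = 0.3375 + 0.50625 = 0.8437

0.8437


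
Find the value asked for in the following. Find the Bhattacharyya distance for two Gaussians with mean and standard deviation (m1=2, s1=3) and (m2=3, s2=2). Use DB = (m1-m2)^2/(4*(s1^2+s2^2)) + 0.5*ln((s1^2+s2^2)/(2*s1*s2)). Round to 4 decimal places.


Bhattacharyya distance between two Gaussians:
DB = (m1-m2)^2/(4*(s1^2+s2^2)) + (1/2)*ln((s1^2+s2^2)/(2*s1*s2)).
(m1-m2)^2 = (-1)^2 = 1.
s1^2+s2^2 = 9 + 4 = 13.
term1 = 1/52 = 0.019231.
term2 = 0.5*ln(13/12.0) = 0.040021.
DB = 0.019231 + 0.040021 = 0.0593

0.0593


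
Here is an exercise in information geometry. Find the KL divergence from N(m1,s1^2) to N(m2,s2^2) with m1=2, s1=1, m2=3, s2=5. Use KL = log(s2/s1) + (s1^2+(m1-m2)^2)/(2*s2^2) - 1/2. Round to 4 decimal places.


KL divergence between normal distributions:
KL = log(s2/s1) + (s1^2 + (m1-m2)^2)/(2*s2^2) - 1/2.
log(5/1) = 1.609438.
(1^2 + (2-3)^2)/(2*5^2) = (1 + 1)/50 = 0.04.
KL = 1.609438 + 0.04 - 0.5 = 1.1494

1.1494


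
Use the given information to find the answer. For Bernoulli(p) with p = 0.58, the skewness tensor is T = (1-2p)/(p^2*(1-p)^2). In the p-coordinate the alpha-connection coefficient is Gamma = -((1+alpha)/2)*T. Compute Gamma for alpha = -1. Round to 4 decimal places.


Skewness (Amari-Chentsov) tensor: T = (1-2p)/(p^2*(1-p)^2).
p = 0.58, 1-2p = -0.16, p^2 = 0.3364, (1-p)^2 = 0.1764.
T = -0.16/(0.3364 * 0.1764) = -2.696283.
In the p-coordinate, Gamma^(alpha) = Gamma^(0) - (alpha/2)*T with Gamma^(0) = (1/2)*g'(p) = -T/2,
so Gamma^(alpha) = -((1+alpha)/2)*T.
alpha = -1, -(1+alpha)/2 = 0.0.
Gamma = 0.0 * -2.696283 = 0.0000

0.0000


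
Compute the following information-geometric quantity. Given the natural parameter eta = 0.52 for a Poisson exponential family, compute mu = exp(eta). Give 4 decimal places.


Expectation parameter for Poisson exponential family:
mu = exp(eta).
eta = 0.52.
mu = exp(0.52) = 1.6820

1.6820


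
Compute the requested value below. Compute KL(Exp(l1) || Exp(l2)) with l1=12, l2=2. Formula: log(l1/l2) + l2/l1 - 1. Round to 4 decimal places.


KL divergence for exponential family:
KL = log(l1/l2) + l2/l1 - 1.
log(12/2) = 1.791759.
2/12 = 0.166667.
KL = 1.791759 + 0.166667 - 1 = 0.9584

0.9584


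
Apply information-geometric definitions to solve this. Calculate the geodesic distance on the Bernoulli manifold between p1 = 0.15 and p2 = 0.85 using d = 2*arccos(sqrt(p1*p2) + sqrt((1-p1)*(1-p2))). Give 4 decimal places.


Geodesic distance on Bernoulli manifold:
d(p1,p2) = 2*arccos(sqrt(p1*p2) + sqrt((1-p1)*(1-p2))).
sqrt(p1*p2) = sqrt(0.15*0.85) = 0.357071.
sqrt((1-p1)*(1-p2)) = sqrt(0.85*0.15) = 0.357071.
arg = 0.357071 + 0.357071 = 0.714143.
d = 2*arccos(0.714143) = 1.5508

1.5508


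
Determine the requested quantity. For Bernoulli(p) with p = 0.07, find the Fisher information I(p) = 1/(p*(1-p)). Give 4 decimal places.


For Bernoulli(p), Fisher information is I(p) = 1/(p*(1-p)).
p = 0.07, 1-p = 0.93.
p*(1-p) = 0.0651.
I(p) = 1/0.0651 = 15.3610

15.3610


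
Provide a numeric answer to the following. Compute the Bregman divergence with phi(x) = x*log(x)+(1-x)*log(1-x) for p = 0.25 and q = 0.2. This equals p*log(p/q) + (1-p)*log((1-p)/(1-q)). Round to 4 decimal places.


Bregman divergence with negative entropy generator:
D = p*log(p/q) + (1-p)*log((1-p)/(1-q)).
p = 0.25, q = 0.2.
p*log(p/q) = 0.25*log(0.25/0.2) = 0.055786.
(1-p)*log((1-p)/(1-q)) = 0.75*log(0.75/0.8) = -0.048404.
D = 0.055786 + -0.048404 = 0.0074

0.0074


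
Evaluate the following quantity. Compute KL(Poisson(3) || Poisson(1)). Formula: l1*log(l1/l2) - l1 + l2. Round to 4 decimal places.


KL divergence for Poisson:
KL = l1*log(l1/l2) - l1 + l2.
l1 = 3, l2 = 1.
log(3/1) = 1.098612.
l1*log(l1/l2) = 3 * 1.098612 = 3.295837.
KL = 3.295837 - 3 + 1 = 1.2958

1.2958


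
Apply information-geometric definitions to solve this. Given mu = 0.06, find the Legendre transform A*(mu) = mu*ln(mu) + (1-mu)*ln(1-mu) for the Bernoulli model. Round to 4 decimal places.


Legendre transform for Bernoulli:
A*(mu) = mu*log(mu) + (1-mu)*log(1-mu).
mu = 0.06, 1-mu = 0.94.
mu*log(mu) = 0.06*log(0.06) = -0.168805.
(1-mu)*log(1-mu) = 0.94*log(0.94) = -0.058163.
A* = -0.168805 + -0.058163 = -0.2270

-0.2270


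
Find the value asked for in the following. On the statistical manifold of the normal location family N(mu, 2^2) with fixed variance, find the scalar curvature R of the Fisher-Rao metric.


This family has a single free parameter, so its statistical manifold
is 1-dimensional. The Riemann curvature tensor of any 1-dimensional
Riemannian manifold vanishes identically, so R = 0.

0


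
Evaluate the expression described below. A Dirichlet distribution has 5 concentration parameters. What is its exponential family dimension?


Exponential family dimension calculation:
Dirichlet with 5 components has 5 natural parameters.

5


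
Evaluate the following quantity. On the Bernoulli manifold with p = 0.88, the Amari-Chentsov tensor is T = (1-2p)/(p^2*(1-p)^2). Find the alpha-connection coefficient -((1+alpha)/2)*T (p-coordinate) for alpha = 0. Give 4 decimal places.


Skewness (Amari-Chentsov) tensor: T = (1-2p)/(p^2*(1-p)^2).
p = 0.88, 1-2p = -0.76, p^2 = 0.7744, (1-p)^2 = 0.0144.
T = -0.76/(0.7744 * 0.0144) = -68.153122.
In the p-coordinate, Gamma^(alpha) = Gamma^(0) - (alpha/2)*T with Gamma^(0) = (1/2)*g'(p) = -T/2,
so Gamma^(alpha) = -((1+alpha)/2)*T.
alpha = 0, -(1+alpha)/2 = -0.5.
Gamma = -0.5 * -68.153122 = 34.0766

34.0766


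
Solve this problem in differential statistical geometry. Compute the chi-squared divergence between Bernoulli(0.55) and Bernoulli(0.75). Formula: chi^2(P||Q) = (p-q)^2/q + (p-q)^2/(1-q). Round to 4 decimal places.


Chi-squared divergence between Bernoulli distributions:
chi^2 = (p-q)^2/q + (p-q)^2/(1-q).
p = 0.55, q = 0.75, p-q = -0.2.
(p-q)^2 = 0.04.
term1 = 0.04/0.75 = 0.053333.
term2 = 0.04/0.25 = 0.16.
chi^2 = 0.053333 + 0.16 = 0.2133

0.2133


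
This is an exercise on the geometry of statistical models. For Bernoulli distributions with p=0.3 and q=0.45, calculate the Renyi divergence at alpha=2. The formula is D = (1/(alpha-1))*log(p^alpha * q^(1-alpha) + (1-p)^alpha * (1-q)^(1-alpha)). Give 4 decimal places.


Renyi divergence of order alpha between Bernoulli distributions:
D = (1/(alpha-1))*log(p^alpha * q^(1-alpha) + (1-p)^alpha * (1-q)^(1-alpha)).
alpha = 2, p = 0.3, q = 0.45.
p^alpha * q^(1-alpha) = 0.3^2 * 0.45^-1 = 0.2.
(1-p)^alpha * (1-q)^(1-alpha) = 0.7^2 * 0.55^-1 = 0.890909.
sum = 0.2 + 0.890909 = 1.090909.
D = (1/1)*log(1.090909) = 0.0870

0.0870


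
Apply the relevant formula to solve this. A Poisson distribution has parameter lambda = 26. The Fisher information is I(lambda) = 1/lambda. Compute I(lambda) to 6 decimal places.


Fisher information for Poisson: I(lambda) = 1/lambda.
lambda = 26.
I(lambda) = 1/26 = 0.038462

0.038462


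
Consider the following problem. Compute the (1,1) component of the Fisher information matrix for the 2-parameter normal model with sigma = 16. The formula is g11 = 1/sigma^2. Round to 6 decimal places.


For the 2-parameter normal family, the Fisher metric has:
  g11 = 1/sigma^2, g22 = 2/sigma^2.
sigma = 16, sigma^2 = 256.
g11 = 0.003906

0.003906


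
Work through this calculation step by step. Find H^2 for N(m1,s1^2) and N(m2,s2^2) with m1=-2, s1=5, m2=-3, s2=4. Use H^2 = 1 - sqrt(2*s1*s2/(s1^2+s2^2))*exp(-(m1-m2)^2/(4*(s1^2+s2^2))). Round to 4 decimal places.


Squared Hellinger distance for Gaussians:
H^2 = 1 - sqrt(2*s1*s2/(s1^2+s2^2)) * exp(-(m1-m2)^2/(4*(s1^2+s2^2))).
s1^2 = 25, s2^2 = 16, s1^2+s2^2 = 41.
sqrt(2*5*4/(41)) = 0.98773.
(m1-m2)^2 = (1)^2 = 1.
exp(-1/(4*41)) = exp(-0.006098) = 0.993921.
H^2 = 1 - 0.98773*0.993921 = 0.0183

0.0183


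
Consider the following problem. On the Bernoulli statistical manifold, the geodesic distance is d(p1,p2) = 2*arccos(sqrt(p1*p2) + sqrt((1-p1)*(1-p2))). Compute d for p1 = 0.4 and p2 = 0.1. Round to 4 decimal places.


Geodesic distance on Bernoulli manifold:
d(p1,p2) = 2*arccos(sqrt(p1*p2) + sqrt((1-p1)*(1-p2))).
sqrt(p1*p2) = sqrt(0.4*0.1) = 0.2.
sqrt((1-p1)*(1-p2)) = sqrt(0.6*0.9) = 0.734847.
arg = 0.2 + 0.734847 = 0.934847.
d = 2*arccos(0.934847) = 0.7259

0.7259


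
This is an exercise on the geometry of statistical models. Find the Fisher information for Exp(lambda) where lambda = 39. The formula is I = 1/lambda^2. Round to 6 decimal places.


Fisher information for exponential: I(lambda) = 1/lambda^2.
lambda = 39, lambda^2 = 1521.
I = 1/1521 = 0.000657

0.000657


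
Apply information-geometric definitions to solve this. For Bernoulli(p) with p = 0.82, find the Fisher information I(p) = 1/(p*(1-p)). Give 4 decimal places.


For Bernoulli(p), Fisher information is I(p) = 1/(p*(1-p)).
p = 0.82, 1-p = 0.18.
p*(1-p) = 0.1476.
I(p) = 1/0.1476 = 6.7751

6.7751


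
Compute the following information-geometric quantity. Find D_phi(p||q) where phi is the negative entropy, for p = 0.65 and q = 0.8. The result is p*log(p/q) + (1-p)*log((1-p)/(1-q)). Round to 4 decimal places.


Bregman divergence with negative entropy generator:
D = p*log(p/q) + (1-p)*log((1-p)/(1-q)).
p = 0.65, q = 0.8.
p*log(p/q) = 0.65*log(0.65/0.8) = -0.134966.
(1-p)*log((1-p)/(1-q)) = 0.35*log(0.35/0.2) = 0.195866.
D = -0.134966 + 0.195866 = 0.0609

0.0609


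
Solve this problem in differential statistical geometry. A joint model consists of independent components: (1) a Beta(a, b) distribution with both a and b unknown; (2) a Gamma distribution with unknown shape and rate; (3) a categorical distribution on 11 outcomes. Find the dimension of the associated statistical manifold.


The dimension of a statistical manifold equals the number of free
(independent) real parameters of the model. For a product of independent
blocks the parameter counts add.
- Beta (a, b): 2.
- Gamma (shape, rate): 2.
- categorical on 11 outcomes (probabilities sum to 1): 11-1 = 10.
Total = 2 + 2 + 10 = 14.
Dimension = 14

14


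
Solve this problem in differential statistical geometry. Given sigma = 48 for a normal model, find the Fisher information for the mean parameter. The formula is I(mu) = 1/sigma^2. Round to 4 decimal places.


The Fisher information for the mean of a normal distribution is I(mu) = 1/sigma^2.
sigma = 48, so sigma^2 = 2304.
I(mu) = 1/2304 = 0.0004

0.0004


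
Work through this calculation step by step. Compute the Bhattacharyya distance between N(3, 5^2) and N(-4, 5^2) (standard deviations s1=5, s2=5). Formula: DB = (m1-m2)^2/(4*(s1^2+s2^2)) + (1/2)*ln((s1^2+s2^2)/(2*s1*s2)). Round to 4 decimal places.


Bhattacharyya distance between two Gaussians:
DB = (m1-m2)^2/(4*(s1^2+s2^2)) + (1/2)*ln((s1^2+s2^2)/(2*s1*s2)).
(m1-m2)^2 = (7)^2 = 49.
s1^2+s2^2 = 25 + 25 = 50.
term1 = 49/200 = 0.245.
term2 = 0.5*ln(50/50.0) = 0.0.
DB = 0.245 + 0.0 = 0.2450

0.2450


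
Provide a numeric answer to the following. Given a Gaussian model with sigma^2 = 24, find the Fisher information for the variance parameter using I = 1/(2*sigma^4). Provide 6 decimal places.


Fisher information for variance: I(sigma^2) = 1/(2*sigma^4).
sigma^2 = 24, so sigma^4 = 576.
I = 1/(2*576) = 1/1152 = 0.000868

0.000868


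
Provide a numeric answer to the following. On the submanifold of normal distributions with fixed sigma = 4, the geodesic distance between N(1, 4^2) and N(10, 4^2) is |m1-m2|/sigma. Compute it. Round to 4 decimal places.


On the fixed-variance normal subfamily, geodesic distance = |m1-m2|/sigma.
|1 - 10| = 9.
sigma = 4.
d = 9/4 = 2.2500

2.2500


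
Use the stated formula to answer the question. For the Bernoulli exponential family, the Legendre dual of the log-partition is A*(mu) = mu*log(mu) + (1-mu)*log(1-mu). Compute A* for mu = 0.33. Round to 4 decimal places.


Legendre transform for Bernoulli:
A*(mu) = mu*log(mu) + (1-mu)*log(1-mu).
mu = 0.33, 1-mu = 0.67.
mu*log(mu) = 0.33*log(0.33) = -0.365859.
(1-mu)*log(1-mu) = 0.67*log(0.67) = -0.26832.
A* = -0.365859 + -0.26832 = -0.6342

-0.6342


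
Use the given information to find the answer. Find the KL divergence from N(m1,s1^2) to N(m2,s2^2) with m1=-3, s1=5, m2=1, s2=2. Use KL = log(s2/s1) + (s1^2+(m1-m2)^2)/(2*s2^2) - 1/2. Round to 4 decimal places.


KL divergence between normal distributions:
KL = log(s2/s1) + (s1^2 + (m1-m2)^2)/(2*s2^2) - 1/2.
log(2/5) = -0.916291.
(5^2 + (-3-1)^2)/(2*2^2) = (25 + 16)/8 = 5.125.
KL = -0.916291 + 5.125 - 0.5 = 3.7087

3.7087


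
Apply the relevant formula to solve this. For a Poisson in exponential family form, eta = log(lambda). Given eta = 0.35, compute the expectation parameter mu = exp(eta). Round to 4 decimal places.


Expectation parameter for Poisson exponential family:
mu = exp(eta).
eta = 0.35.
mu = exp(0.35) = 1.4191

1.4191


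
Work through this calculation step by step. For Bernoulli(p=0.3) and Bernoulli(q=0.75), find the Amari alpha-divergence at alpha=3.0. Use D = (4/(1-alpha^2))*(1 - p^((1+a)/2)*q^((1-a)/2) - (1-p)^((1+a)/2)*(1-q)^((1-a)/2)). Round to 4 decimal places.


Amari alpha-divergence:
D = (4/(1-alpha^2))*(1 - p^((1+a)/2)*q^((1-a)/2) - (1-p)^((1+a)/2)*(1-q)^((1-a)/2)).
alpha = 3.0, p = 0.3, q = 0.75.
e1 = (1+alpha)/2 = 2.0, e2 = (1-alpha)/2 = -1.0.
t1 = p^e1 * q^e2 = 0.3^2.0 * 0.75^-1.0 = 0.12.
t2 = (1-p)^e1 * (1-q)^e2 = 0.7^2.0 * 0.25^-1.0 = 1.96.
4/(1-alpha^2) = -0.5.
D = -0.5*(1 - 0.12 - 1.96) = 0.5400

0.5400


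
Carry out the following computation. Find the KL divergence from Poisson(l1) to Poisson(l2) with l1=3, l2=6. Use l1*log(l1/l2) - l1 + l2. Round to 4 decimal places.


KL divergence for Poisson:
KL = l1*log(l1/l2) - l1 + l2.
l1 = 3, l2 = 6.
log(3/6) = -0.693147.
l1*log(l1/l2) = 3 * -0.693147 = -2.079442.
KL = -2.079442 - 3 + 6 = 0.9206

0.9206


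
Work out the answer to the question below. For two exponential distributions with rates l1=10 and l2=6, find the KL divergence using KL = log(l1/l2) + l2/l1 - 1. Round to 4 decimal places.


KL divergence for exponential family:
KL = log(l1/l2) + l2/l1 - 1.
log(10/6) = 0.510826.
6/10 = 0.6.
KL = 0.510826 + 0.6 - 1 = 0.1108

0.1108


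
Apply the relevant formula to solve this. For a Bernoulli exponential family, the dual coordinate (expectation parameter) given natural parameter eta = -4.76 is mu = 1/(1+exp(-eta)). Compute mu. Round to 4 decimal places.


Dual coordinate (expectation parameter) for Bernoulli:
mu = 1/(1+exp(-eta)).
eta = -4.76.
exp(-eta) = exp(4.76) = 116.745926.
mu = 1/(1+116.745926) = 0.0085

0.0085


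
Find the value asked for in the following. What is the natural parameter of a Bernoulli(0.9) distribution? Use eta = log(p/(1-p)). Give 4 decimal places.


Natural parameter for Bernoulli: eta = log(p/(1-p)).
p = 0.9, 1-p = 0.1.
p/(1-p) = 9.0.
eta = log(9.0) = 2.1972

2.1972
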